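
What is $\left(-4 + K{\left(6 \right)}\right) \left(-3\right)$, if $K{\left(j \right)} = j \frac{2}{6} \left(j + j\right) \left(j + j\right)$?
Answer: $-852$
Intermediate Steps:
$K{\left(j \right)} = \frac{4 j^{3}}{3}$ ($K{\left(j \right)} = j 2 \cdot \frac{1}{6} \cdot 2 j 2 j = j \frac{1}{3} \cdot 4 j^{2} = \frac{j}{3} \cdot 4 j^{2} = \frac{4 j^{3}}{3}$)
$\left(-4 + K{\left(6 \right)}\right) \left(-3\right) = \left(-4 + \frac{4 \cdot 6^{3}}{3}\right) \left(-3\right) = \left(-4 + \frac{4}{3} \cdot 216\right) \left(-3\right) = \left(-4 + 288\right) \left(-3\right) = 284 \left(-3\right) = -852$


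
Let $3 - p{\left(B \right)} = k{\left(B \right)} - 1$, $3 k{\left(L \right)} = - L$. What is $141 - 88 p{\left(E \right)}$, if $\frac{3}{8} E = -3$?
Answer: $\frac{71}{3} \approx 23.667$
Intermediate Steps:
$E = -8$ ($E = \frac{8}{3} \left(-3\right) = -8$)
$k{\left(L \right)} = - \frac{L}{3}$ ($k{\left(L \right)} = \frac{\left(-1\right) L}{3} = - \frac{L}{3}$)
$p{\left(B \right)} = 4 + \frac{B}{3}$ ($p{\left(B \right)} = 3 - \left(- \frac{B}{3} - 1\right) = 3 - \left(-1 - \frac{B}{3}\right) = 3 + \left(1 + \frac{B}{3}\right) = 4 + \frac{B}{3}$)
$141 - 88 p{\left(E \right)} = 141 - 88 \left(4 + \frac{1}{3} \left(-8\right)\right) = 141 - 88 \left(4 - \frac{8}{3}\right) = 141 - \frac{352}{3} = \frac{71}{3}$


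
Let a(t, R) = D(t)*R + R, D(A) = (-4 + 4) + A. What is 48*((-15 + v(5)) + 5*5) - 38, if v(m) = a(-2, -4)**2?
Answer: 1210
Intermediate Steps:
D(A) = A (D(A) = 0 + A = A)
a(t, R) = R + R*t (a(t, R) = t*R + R = R*t + R = R + R*t)
v(m) = 16 (v(m) = (-4*(1 - 2))**2 = (-4*(-1))**2 = 4**2 = 16)
48*((-15 + v(5)) + 5*5) - 38 = 48*((-15 + 16) + 5*5) - 38 = 48*(1 + 25) - 38 = 48*26 - 38 = 1248 - 38 = 1210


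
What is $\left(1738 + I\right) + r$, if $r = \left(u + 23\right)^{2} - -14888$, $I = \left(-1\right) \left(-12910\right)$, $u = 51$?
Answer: $35012$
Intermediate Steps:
$I = 12910$
$r = 20364$ ($r = \left(51 + 23\right)^{2} - -14888 = 74^{2} + 14888 = 5476 + 14888 = 20364$)
$\left(1738 + I\right) + r = \left(1738 + 12910\right) + 20364 = 14648 + 20364 = 35012$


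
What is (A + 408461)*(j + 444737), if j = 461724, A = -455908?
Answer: -43008855067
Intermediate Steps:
(A + 408461)*(j + 444737) = (-455908 + 408461)*(461724 + 444737) = -47447*906461 = -43008855067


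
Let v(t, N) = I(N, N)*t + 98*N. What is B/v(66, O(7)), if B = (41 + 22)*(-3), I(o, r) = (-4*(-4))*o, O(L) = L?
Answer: -27/1154 ≈ -0.023397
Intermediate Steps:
I(o, r) = 16*o
v(t, N) = 98*N + 16*N*t (v(t, N) = (16*N)*t + 98*N = 16*N*t + 98*N = 98*N + 16*N*t)
B = -189 (B = 63*(-3) = -189)
B/v(66, O(7)) = -189*1/(14*(49 + 8*66)) = -189*1/(14*(49 + 528)) = -189/(2*7*577) = -189/8078 = -189*1/8078 = -27/1154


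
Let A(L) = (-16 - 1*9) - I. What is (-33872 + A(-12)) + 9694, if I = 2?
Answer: -24205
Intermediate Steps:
A(L) = -27 (A(L) = (-16 - 1*9) - 1*2 = (-16 - 9) - 2 = -25 - 2 = -27)
(-33872 + A(-12)) + 9694 = (-33872 - 27) + 9694 = -33899 + 9694 = -24205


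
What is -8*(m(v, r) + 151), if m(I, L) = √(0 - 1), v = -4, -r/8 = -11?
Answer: -1208 - 8*I ≈ -1208.0 - 8.0*I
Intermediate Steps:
r = 88 (r = -8*(-11) = 88)
m(I, L) = I (m(I, L) = √(-1) = I)
-8*(m(v, r) + 151) = -8*(I + 151) = -8*(151 + I) = -1208 - 8*I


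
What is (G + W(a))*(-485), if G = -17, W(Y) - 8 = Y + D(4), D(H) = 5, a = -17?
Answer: 10185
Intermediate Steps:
W(Y) = 13 + Y (W(Y) = 8 + (Y + 5) = 8 + (5 + Y) = 13 + Y)
(G + W(a))*(-485) = (-17 + (13 - 17))*(-485) = (-17 - 4)*(-485) = -21*(-485) = 10185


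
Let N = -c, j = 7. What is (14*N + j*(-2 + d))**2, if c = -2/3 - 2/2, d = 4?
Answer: 12544/9 ≈ 1393.8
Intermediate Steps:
c = -5/3 (c = -2*1/3 - 2*1/2 = -2/3 - 1 = -5/3 ≈ -1.6667)
N = 5/3 (N = -1*(-5/3) = 5/3 ≈ 1.6667)
(14*N + j*(-2 + d))**2 = (14*(5/3) + 7*(-2 + 4))**2 = (70/3 + 7*2)**2 = (70/3 + 14)**2 = (112/3)**2 = 12544/9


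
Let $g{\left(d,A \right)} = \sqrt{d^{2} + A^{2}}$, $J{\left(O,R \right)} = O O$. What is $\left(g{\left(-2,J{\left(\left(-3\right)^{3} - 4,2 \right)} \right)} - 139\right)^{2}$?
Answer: $942846 - 1390 \sqrt{36941} \approx 6.7569 \cdot 10^{5}$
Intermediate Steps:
$J{\left(O,R \right)} = O^{2}$
$g{\left(d,A \right)} = \sqrt{A^{2} + d^{2}}$
$\left(g{\left(-2,J{\left(\left(-3\right)^{3} - 4,2 \right)} \right)} - 139\right)^{2} = \left(\sqrt{\left(\left(\left(-3\right)^{3} - 4\right)^{2}\right)^{2} + \left(-2\right)^{2}} - 139\right)^{2} = \left(\sqrt{\left(\left(-27 - 4\right)^{2}\right)^{2} + 4} - 139\right)^{2} = \left(\sqrt{\left(\left(-31\right)^{2}\right)^{2} + 4} - 139\right)^{2} = \left(\sqrt{961^{2} + 4} - 139\right)^{2} = \left(\sqrt{923521 + 4} - 139\right)^{2} = \left(\sqrt{923525} - 139\right)^{2} = \left(5 \sqrt{36941} - 139\right)^{2} = \left(-139 + 5 \sqrt{36941}\right)^{2}$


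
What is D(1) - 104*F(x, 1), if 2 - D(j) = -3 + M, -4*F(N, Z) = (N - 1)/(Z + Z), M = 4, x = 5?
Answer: 53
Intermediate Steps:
F(N, Z) = -(-1 + N)/(8*Z) (F(N, Z) = -(N - 1)/(4*(Z + Z)) = -(-1 + N)/(4*(2*Z)) = -(-1 + N)*1/(2*Z)/4 = -(-1 + N)/(8*Z))
D(j) = 1 (D(j) = 2 - (-3 + 4) = 2 - 1*1 = 2 - 1 = 1)
D(1) - 104*F(x, 1) = 1 - 13*(1 - 1*5)/1 = 1 - 13*(1 - 5) = 1 - 13*(-4) = 1 - 104*(-½) = 1 + 52 = 53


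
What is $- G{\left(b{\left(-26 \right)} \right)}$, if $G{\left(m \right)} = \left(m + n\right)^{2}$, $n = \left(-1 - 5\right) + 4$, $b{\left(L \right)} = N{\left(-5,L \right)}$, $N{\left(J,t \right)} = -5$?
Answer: $-49$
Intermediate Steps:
$b{\left(L \right)} = -5$
$n = -2$ ($n = -6 + 4 = -2$)
$G{\left(m \right)} = \left(-2 + m\right)^{2}$ ($G{\left(m \right)} = \left(m - 2\right)^{2} = \left(-2 + m\right)^{2}$)
$- G{\left(b{\left(-26 \right)} \right)} = - \left(-2 - 5\right)^{2} = - \left(-7\right)^{2} = \left(-1\right) 49 = -49$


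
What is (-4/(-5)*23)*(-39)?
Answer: -3588/5 ≈ -717.60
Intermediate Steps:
(-4/(-5)*23)*(-39) = (-4*(-⅕)*23)*(-39) = ((⅘)*23)*(-39) = (92/5)*(-39) = -3588/5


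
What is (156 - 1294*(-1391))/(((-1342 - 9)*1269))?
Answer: -1800110/1714419 ≈ -1.0500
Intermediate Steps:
(156 - 1294*(-1391))/(((-1342 - 9)*1269)) = (156 + 1799954)/((-1351*1269)) = 1800110/(-1714419) = 1800110*(-1/1714419) = -1800110/1714419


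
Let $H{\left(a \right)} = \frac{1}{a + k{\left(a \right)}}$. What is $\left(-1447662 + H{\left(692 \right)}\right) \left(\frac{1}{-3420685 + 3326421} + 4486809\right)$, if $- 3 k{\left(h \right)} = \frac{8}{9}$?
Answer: $- \frac{11434955701283325958875}{1760474464} \approx -6.4954 \cdot 10^{12}$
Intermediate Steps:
$k{\left(h \right)} = - \frac{8}{27}$ ($k{\left(h \right)} = - \frac{8 \cdot \frac{1}{9}}{3} = \left(- \frac{1}{3}\right) \frac{8}{9} = - \frac{8}{27}$)
$H{\left(a \right)} = \frac{1}{- \frac{8}{27} + a}$ ($H{\left(a \right)} = \frac{1}{a - \frac{8}{27}} = \frac{1}{- \frac{8}{27} + a}$)
$\left(-1447662 + H{\left(692 \right)}\right) \left(\frac{1}{-3420685 + 3326421} + 4486809\right) = \left(-1447662 + \frac{27}{-8 + 27 \cdot 692}\right) \left(\frac{1}{-3420685 + 3326421} + 4486809\right) = \left(-1447662 + \frac{27}{-8 + 18684}\right) \left(\frac{1}{-94264} + 4486809\right) = \left(-1447662 + \frac{27}{18676}\right) \left(- \frac{1}{94264} + 4486809\right) = \left(-1447662 + 27 \cdot \frac{1}{18676}\right) \frac{422944563575}{94264} = \left(-1447662 + \frac{27}{18676}\right) \frac{422944563575}{94264} = \left(- \frac{27036535485}{18676}\right) \frac{422944563575}{94264} = - \frac{11434955701283325958875}{1760474464}$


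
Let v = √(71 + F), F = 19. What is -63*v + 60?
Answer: 60 - 189*√10 ≈ -537.67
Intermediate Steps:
v = 3*√10 (v = √(71 + 19) = √90 = 3*√10 ≈ 9.4868)
-63*v + 60 = -189*√10 + 60 = 60 - 189*√10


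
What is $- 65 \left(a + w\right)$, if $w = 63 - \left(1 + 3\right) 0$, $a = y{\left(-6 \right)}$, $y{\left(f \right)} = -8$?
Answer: $-3575$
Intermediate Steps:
$a = -8$
$w = 63$ ($w = 63 - 4 \cdot 0 = 63 - 0 = 63 + 0 = 63$)
$- 65 \left(a + w\right) = - 65 \left(-8 + 63\right) = \left(-65\right) 55 = -3575$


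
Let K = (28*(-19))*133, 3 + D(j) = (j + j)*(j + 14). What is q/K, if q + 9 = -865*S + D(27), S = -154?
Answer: -33853/17689 ≈ -1.9138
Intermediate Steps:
D(j) = -3 + 2*j*(14 + j) (D(j) = -3 + (j + j)*(j + 14) = -3 + (2*j)*(14 + j) = -3 + 2*j*(14 + j))
K = -70756 (K = -532*133 = -70756)
q = 135412 (q = -9 + (-865*(-154) + (-3 + 2*27² + 28*27)) = -9 + (133210 + (-3 + 2*729 + 756)) = -9 + (133210 + (-3 + 1458 + 756)) = -9 + (133210 + 2211) = -9 + 135421 = 135412)
q/K = 135412/(-70756) = 135412*(-1/70756) = -33853/17689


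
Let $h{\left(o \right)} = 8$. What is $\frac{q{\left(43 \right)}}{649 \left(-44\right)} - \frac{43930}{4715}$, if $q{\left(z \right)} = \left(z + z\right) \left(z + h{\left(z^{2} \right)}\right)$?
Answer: $- \frac{5544109}{585398} \approx -9.4707$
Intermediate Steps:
$q{\left(z \right)} = 2 z \left(8 + z\right)$ ($q{\left(z \right)} = \left(z + z\right) \left(z + 8\right) = 2 z \left(8 + z\right)$)
$\frac{q{\left(43 \right)}}{649 \left(-44\right)} - \frac{43930}{4715} = \frac{2 \cdot 43 \left(8 + 43\right)}{649 \left(-44\right)} - \frac{43930}{4715} = \frac{2 \cdot 43 \cdot 51}{-28556} - \frac{382}{41} = 4386 \left(- \frac{1}{28556}\right) - \frac{382}{41} = - \frac{2193}{14278} - \frac{382}{41} = - \frac{5544109}{585398}$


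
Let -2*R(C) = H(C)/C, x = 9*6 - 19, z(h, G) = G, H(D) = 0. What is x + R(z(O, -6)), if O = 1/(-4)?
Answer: 35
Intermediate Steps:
O = -1/4 ≈ -0.25000
x = 35 (x = 54 - 19 = 35)
R(C) = 0 (R(C) = -0/C = -1/2*0 = 0)
x + R(z(O, -6)) = 35 + 0 = 35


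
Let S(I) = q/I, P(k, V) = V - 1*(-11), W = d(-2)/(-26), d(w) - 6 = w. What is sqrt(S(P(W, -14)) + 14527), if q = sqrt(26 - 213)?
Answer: sqrt(130743 - 3*I*sqrt(187))/3 ≈ 120.53 - 0.01891*I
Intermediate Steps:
d(w) = 6 + w
W = -2/13 (W = (6 - 2)/(-26) = 4*(-1/26) = -2/13 ≈ -0.15385)
q = I*sqrt(187) (q = sqrt(-187) = I*sqrt(187) ≈ 13.675*I)
P(k, V) = 11 + V (P(k, V) = V + 11 = 11 + V)
S(I) = I*sqrt(187)/I (S(I) = (I*sqrt(187))/I = I*sqrt(187)/I)
sqrt(S(P(W, -14)) + 14527) = sqrt(I*sqrt(187)/(11 - 14) + 14527) = sqrt(I*sqrt(187)/(-3) + 14527) = sqrt(I*sqrt(187)*(-1/3) + 14527) = sqrt(-I*sqrt(187)/3 + 14527) = sqrt(14527 - I*sqrt(187)/3)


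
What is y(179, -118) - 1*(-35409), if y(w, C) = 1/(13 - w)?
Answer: 5877893/166 ≈ 35409.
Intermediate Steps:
y(179, -118) - 1*(-35409) = -1/(-13 + 179) - 1*(-35409) = -1/166 + 35409 = 5877893/166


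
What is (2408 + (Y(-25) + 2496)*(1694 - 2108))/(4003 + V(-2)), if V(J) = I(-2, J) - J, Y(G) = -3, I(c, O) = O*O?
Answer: -1029694/4009 ≈ -256.85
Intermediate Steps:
I(c, O) = O**2
V(J) = J**2 - J
(2408 + (Y(-25) + 2496)*(1694 - 2108))/(4003 + V(-2)) = (2408 + (-3 + 2496)*(1694 - 2108))/(4003 - 2*(-1 - 2)) = (2408 + 2493*(-414))/(4003 - 2*(-3)) = (2408 - 1032102)/(4003 + 6) = -1029694/4009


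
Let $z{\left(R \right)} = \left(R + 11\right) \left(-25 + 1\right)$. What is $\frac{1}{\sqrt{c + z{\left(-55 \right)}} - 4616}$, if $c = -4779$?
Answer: $- \frac{4616}{21311179} - \frac{i \sqrt{3723}}{21311179} \approx -0.0002166 - 2.8631 \cdot 10^{-6} i$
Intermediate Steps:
$z{\left(R \right)} = -264 - 24 R$ ($z{\left(R \right)} = \left(11 + R\right) \left(-24\right) = -264 - 24 R$)
$\frac{1}{\sqrt{c + z{\left(-55 \right)}} - 4616} = \frac{1}{\sqrt{-4779 - -1056} - 4616} = \frac{1}{\sqrt{-4779 + \left(-264 + 1320\right)} - 4616} = \frac{1}{\sqrt{-4779 + 1056} - 4616} = \frac{1}{\sqrt{-3723} - 4616} = \frac{1}{i \sqrt{3723} - 4616} = \frac{1}{-4616 + i \sqrt{3723}}$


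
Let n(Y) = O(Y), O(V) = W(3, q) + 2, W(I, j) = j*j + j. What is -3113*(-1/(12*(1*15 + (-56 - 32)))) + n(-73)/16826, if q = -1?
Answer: -26188793/7369788 ≈ -3.5535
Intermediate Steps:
W(I, j) = j + j² (W(I, j) = j² + j = j + j²)
O(V) = 2 (O(V) = -(1 - 1) + 2 = -1*0 + 2 = 0 + 2 = 2)
n(Y) = 2
-3113*(-1/(12*(1*15 + (-56 - 32)))) + n(-73)/16826 = -3113*(-1/(12*(1*15 + (-56 - 32)))) + 2/16826 = -3113*(-1/(12*(15 - 88))) + 2*(1/16826) = -3113/((-73*(-12))) + 1/8413 = -3113/876 + 1/8413 = -26188793/7369788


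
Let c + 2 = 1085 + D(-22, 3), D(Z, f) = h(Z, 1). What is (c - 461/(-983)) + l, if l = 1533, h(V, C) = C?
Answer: 2572972/983 ≈ 2617.5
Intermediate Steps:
D(Z, f) = 1
c = 1084 (c = -2 + (1085 + 1) = -2 + 1086 = 1084)
(c - 461/(-983)) + l = (1084 - 461/(-983)) + 1533 = (1084 - 461*(-1/983)) + 1533 = (1084 + 461/983) + 1533 = 1066033/983 + 1533 = 2572972/983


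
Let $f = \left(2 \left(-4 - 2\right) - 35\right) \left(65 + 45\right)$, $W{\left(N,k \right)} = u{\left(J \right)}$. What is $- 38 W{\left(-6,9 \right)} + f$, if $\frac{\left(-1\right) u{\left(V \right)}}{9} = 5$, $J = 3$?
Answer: $-3460$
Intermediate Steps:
$u{\left(V \right)} = -45$ ($u{\left(V \right)} = \left(-9\right) 5 = -45$)
$W{\left(N,k \right)} = -45$
$f = -5170$ ($f = \left(2 \left(-6\right) - 35\right) 110 = \left(-12 - 35\right) 110 = \left(-47\right) 110 = -5170$)
$- 38 W{\left(-6,9 \right)} + f = \left(-38\right) \left(-45\right) - 5170 = 1710 - 5170 = -3460$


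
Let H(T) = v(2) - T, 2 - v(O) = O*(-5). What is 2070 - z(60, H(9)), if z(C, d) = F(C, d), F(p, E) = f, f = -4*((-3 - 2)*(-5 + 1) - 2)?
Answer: 2142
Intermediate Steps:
v(O) = 2 + 5*O (v(O) = 2 - O*(-5) = 2 - (-5)*O = 2 + 5*O)
H(T) = 12 - T (H(T) = (2 + 5*2) - T = (2 + 10) - T = 12 - T)
f = -72 (f = -4*(-5*(-4) - 2) = -4*(20 - 2) = -4*18 = -72)
F(p, E) = -72
z(C, d) = -72
2070 - z(60, H(9)) = 2070 - 1*(-72) = 2070 + 72 = 2142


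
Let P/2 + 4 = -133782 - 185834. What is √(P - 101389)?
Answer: 37*I*√541 ≈ 860.6*I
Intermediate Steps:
P = -639240 (P = -8 + 2*(-133782 - 185834) = -8 + 2*(-319616) = -8 - 639232 = -639240)
√(P - 101389) = √(-639240 - 101389) = √(-740629) = 37*I*√541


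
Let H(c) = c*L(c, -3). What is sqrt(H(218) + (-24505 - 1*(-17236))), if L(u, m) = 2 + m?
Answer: I*sqrt(7487) ≈ 86.527*I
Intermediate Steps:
H(c) = -c (H(c) = c*(2 - 3) = c*(-1) = -c)
sqrt(H(218) + (-24505 - 1*(-17236))) = sqrt(-1*218 + (-24505 - 1*(-17236))) = sqrt(-218 + (-24505 + 17236)) = sqrt(-218 - 7269) = sqrt(-7487) = I*sqrt(7487)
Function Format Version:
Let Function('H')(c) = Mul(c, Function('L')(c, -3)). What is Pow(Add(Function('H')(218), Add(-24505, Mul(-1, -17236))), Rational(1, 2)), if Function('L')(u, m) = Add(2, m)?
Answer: Mul(I, Pow(7487, Rational(1, 2))) ≈ Mul(86.527, I)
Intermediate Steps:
Function('H')(c) = Mul(-1, c) (Function('H')(c) = Mul(c, Add(2, -3)) = Mul(c, -1) = Mul(-1, c))
Pow(Add(Function('H')(218), Add(-24505, Mul(-1, -17236))), Rational(1, 2)) = Pow(Add(Mul(-1, 218), Add(-24505, Mul(-1, -17236))), Rational(1, 2)) = Pow(Add(-218, Add(-24505, 17236)), Rational(1, 2)) = Pow(Add(-218, -7269), Rational(1, 2)) = Pow(-7487, Rational(1, 2)) = Mul(I, Pow(7487, Rational(1, 2)))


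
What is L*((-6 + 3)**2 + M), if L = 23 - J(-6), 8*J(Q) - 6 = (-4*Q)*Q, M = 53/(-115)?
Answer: 3437/10 ≈ 343.70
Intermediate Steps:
M = -53/115 (M = 53*(-1/115) = -53/115 ≈ -0.46087)
J(Q) = 3/4 - Q**2/2 (J(Q) = 3/4 + ((-4*Q)*Q)/8 = 3/4 + (-4*Q**2)/8 = 3/4 - Q**2/2)
L = 161/4 (L = 23 - (3/4 - 1/2*(-6)**2) = 23 - (3/4 - 1/2*36) = 23 - (3/4 - 18) = 23 - 1*(-69/4) = 23 + 69/4 = 161/4 ≈ 40.250)
L*((-6 + 3)**2 + M) = 161*((-6 + 3)**2 - 53/115)/4 = 161*((-3)**2 - 53/115)/4 = 161*(9 - 53/115)/4 = (161/4)*(982/115) = 3437/10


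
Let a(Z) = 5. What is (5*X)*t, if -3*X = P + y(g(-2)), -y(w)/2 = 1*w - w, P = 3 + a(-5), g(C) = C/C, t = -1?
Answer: 40/3 ≈ 13.333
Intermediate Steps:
g(C) = 1
P = 8 (P = 3 + 5 = 8)
y(w) = 0 (y(w) = -2*(1*w - w) = -2*(w - w) = -2*0 = 0)
X = -8/3 (X = -(8 + 0)/3 = -⅓*8 = -8/3 ≈ -2.6667)
(5*X)*t = (5*(-8/3))*(-1) = -40/3*(-1) = 40/3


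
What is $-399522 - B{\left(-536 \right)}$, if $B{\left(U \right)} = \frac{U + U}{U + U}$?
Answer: $-399523$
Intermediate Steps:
$B{\left(U \right)} = 1$ ($B{\left(U \right)} = \frac{2 U}{2 U} = 2 U \frac{1}{2 U} = 1$)
$-399522 - B{\left(-536 \right)} = -399522 - 1 = -399523$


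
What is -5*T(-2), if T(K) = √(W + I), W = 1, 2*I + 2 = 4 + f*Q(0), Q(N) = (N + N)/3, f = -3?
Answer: -5*√2 ≈ -7.0711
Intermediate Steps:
Q(N) = 2*N/3 (Q(N) = (2*N)*(⅓) = 2*N/3)
I = 1 (I = -1 + (4 - 2*0)/2 = -1 + (4 - 3*0)/2 = -1 + (4 + 0)/2 = -1 + (½)*4 = -1 + 2 = 1)
T(K) = √2 (T(K) = √(1 + 1) = √2)
-5*T(-2) = -5*√2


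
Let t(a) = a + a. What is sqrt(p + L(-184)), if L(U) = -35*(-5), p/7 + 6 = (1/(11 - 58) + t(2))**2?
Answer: 2*sqrt(134645)/47 ≈ 15.614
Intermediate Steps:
t(a) = 2*a
p = 152005/2209 (p = -42 + 7*(1/(11 - 58) + 2*2)**2 = -42 + 7*(1/(-47) + 4)**2 = -42 + 7*(-1/47 + 4)**2 = -42 + 7*(187/47)**2 = -42 + 7*(34969/2209) = -42 + 244783/2209 = 152005/2209 ≈ 68.812)
L(U) = 175
sqrt(p + L(-184)) = sqrt(152005/2209 + 175) = sqrt(538580/2209) = 2*sqrt(134645)/47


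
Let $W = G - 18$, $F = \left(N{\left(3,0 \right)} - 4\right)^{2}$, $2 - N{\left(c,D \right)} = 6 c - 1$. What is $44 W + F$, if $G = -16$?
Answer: $-1135$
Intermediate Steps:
$N{\left(c,D \right)} = 3 - 6 c$ ($N{\left(c,D \right)} = 2 - \left(6 c - 1\right) = 2 - \left(-1 + 6 c\right) = 3 - 6 c$)
$F = 361$ ($F = \left(\left(3 - 18\right) - 4\right)^{2} = \left(-15 - 4\right)^{2} = \left(-19\right)^{2} = 361$)
$W = -34$ ($W = -16 - 18 = -34$)
$44 W + F = 44 \left(-34\right) + 361 = -1496 + 361 = -1135$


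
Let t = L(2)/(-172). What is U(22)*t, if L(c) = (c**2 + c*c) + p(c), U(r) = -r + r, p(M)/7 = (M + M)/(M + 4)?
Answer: 0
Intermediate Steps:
p(M) = 14*M/(4 + M) (p(M) = 7*((M + M)/(M + 4)) = 7*((2*M)/(4 + M)) = 7*(2*M/(4 + M)) = 14*M/(4 + M))
U(r) = 0
L(c) = 2*c**2 + 14*c/(4 + c) (L(c) = (c**2 + c*c) + 14*c/(4 + c) = (c**2 + c**2) + 14*c/(4 + c) = 2*c**2 + 14*c/(4 + c))
t = -19/258 (t = (2*2*(7 + 2*(4 + 2))/(4 + 2))/(-172) = (2*2*(7 + 2*6)/6)*(-1/172) = (2*2*(1/6)*(7 + 12))*(-1/172) = (2*2*(1/6)*19)*(-1/172) = (38/3)*(-1/172) = -19/258 ≈ -0.073643)
U(22)*t = 0*(-19/258) = 0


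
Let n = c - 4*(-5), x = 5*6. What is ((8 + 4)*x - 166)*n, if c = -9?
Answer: 2134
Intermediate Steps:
x = 30
n = 11 (n = -9 - 4*(-5) = -9 + 20 = 11)
((8 + 4)*x - 166)*n = ((8 + 4)*30 - 166)*11 = (12*30 - 166)*11 = (360 - 166)*11 = 194*11 = 2134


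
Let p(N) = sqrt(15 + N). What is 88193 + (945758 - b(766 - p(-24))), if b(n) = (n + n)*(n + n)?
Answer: -1313037 + 18384*I ≈ -1.313e+6 + 18384.0*I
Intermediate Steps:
b(n) = 4*n**2 (b(n) = (2*n)*(2*n) = 4*n**2)
88193 + (945758 - b(766 - p(-24))) = 88193 + (945758 - 4*(766 - sqrt(15 - 24))**2) = 88193 + (945758 - 4*(766 - sqrt(-9))**2) = 88193 + (945758 - 4*(766 - 3*I)**2) = 1033951 - 4*(766 - 3*I)**2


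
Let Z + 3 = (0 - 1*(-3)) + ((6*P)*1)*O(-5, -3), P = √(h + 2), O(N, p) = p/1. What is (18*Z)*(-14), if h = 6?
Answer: 9072*√2 ≈ 12830.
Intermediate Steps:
O(N, p) = p (O(N, p) = p*1 = p)
P = 2*√2 (P = √(6 + 2) = √8 = 2*√2 ≈ 2.8284)
Z = -36*√2 (Z = -3 + ((0 - 1*(-3)) + ((6*(2*√2))*1)*(-3)) = -3 + ((0 + 3) + ((12*√2)*1)*(-3)) = -3 + (3 + (12*√2)*(-3)) = -3 + (3 - 36*√2) = -36*√2 ≈ -50.912)
(18*Z)*(-14) = (18*(-36*√2))*(-14) = -648*√2*(-14) = 9072*√2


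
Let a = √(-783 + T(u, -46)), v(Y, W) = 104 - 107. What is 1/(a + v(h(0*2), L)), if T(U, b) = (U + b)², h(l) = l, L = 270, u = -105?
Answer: 3/22009 + √22018/22009 ≈ 0.0068783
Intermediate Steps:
v(Y, W) = -3
a = √22018 (a = √(-783 + (-105 - 46)²) = √(-783 + (-151)²) = √(-783 + 22801) = √22018 ≈ 148.38)
1/(a + v(h(0*2), L)) = 1/(√22018 - 3) = 1/(-3 + √22018)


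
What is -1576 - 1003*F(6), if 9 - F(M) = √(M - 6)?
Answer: -10603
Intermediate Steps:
F(M) = 9 - √(-6 + M) (F(M) = 9 - √(M - 6) = 9 - √(-6 + M))
-1576 - 1003*F(6) = -1576 - 1003*(9 - √(-6 + 6)) = -1576 - 1003*(9 - √0) = -1576 - 1003*(9 - 1*0) = -1576 - 1003*(9 + 0) = -1576 - 1003*9 = -1576 - 9027 = -10603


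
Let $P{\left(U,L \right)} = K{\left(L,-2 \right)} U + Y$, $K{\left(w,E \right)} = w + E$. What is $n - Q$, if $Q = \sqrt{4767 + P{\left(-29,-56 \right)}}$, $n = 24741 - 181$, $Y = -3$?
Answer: $24560 - \sqrt{6446} \approx 24480.0$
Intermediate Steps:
$K{\left(w,E \right)} = E + w$
$P{\left(U,L \right)} = -3 + U \left(-2 + L\right)$ ($P{\left(U,L \right)} = \left(-2 + L\right) U - 3 = U \left(-2 + L\right) - 3 = -3 + U \left(-2 + L\right)$)
$n = 24560$
$Q = \sqrt{6446}$ ($Q = \sqrt{4767 - \left(3 + 29 \left(-2 - 56\right)\right)} = \sqrt{4767 - -1679} = \sqrt{4767 + \left(-3 + 1682\right)} = \sqrt{4767 + 1679} = \sqrt{6446} \approx 80.287$)
$n - Q = 24560 - \sqrt{6446}$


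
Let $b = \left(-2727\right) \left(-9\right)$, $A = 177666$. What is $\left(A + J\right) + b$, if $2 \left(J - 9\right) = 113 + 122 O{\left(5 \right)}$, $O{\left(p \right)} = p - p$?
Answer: $\frac{404549}{2} \approx 2.0227 \cdot 10^{5}$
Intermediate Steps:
$b = 24543$
$O{\left(p \right)} = 0$
$J = \frac{131}{2}$ ($J = 9 + \frac{113 + 122 \cdot 0}{2} = 9 + \frac{113 + 0}{2} = 9 + \frac{1}{2} \cdot 113 = 9 + \frac{113}{2} = \frac{131}{2} \approx 65.5$)
$\left(A + J\right) + b = \left(177666 + \frac{131}{2}\right) + 24543 = \frac{355463}{2} + 24543 = \frac{404549}{2}$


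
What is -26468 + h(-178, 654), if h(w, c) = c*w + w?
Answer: -143058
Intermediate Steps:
h(w, c) = w + c*w
-26468 + h(-178, 654) = -26468 - 178*(1 + 654) = -26468 - 178*655 = -26468 - 116590 = -143058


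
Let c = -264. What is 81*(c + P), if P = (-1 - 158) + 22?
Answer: -32481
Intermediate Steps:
P = -137 (P = -159 + 22 = -137)
81*(c + P) = 81*(-264 - 137) = 81*(-401) = -32481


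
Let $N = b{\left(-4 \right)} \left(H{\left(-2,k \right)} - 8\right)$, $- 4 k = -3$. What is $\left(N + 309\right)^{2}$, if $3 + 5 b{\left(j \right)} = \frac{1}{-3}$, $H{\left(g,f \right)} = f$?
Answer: $\frac{3545689}{36} \approx 98491.0$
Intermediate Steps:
$k = \frac{3}{4}$ ($k = \left(- \frac{1}{4}\right) \left(-3\right) = \frac{3}{4} \approx 0.75$)
$b{\left(j \right)} = - \frac{2}{3}$ ($b{\left(j \right)} = - \frac{3}{5} + \frac{1}{5 \left(-3\right)} = - \frac{3}{5} + \frac{1}{5} \left(- \frac{1}{3}\right) = - \frac{3}{5} - \frac{1}{15} = - \frac{2}{3}$)
$N = \frac{29}{6}$ ($N = - \frac{2 \left(\frac{3}{4} - 8\right)}{3} = \left(- \frac{2}{3}\right) \left(- \frac{29}{4}\right) = \frac{29}{6} \approx 4.8333$)
$\left(N + 309\right)^{2} = \left(\frac{29}{6} + 309\right)^{2} = \left(\frac{1883}{6}\right)^{2} = \frac{3545689}{36}$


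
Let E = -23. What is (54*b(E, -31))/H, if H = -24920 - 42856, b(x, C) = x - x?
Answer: 0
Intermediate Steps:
b(x, C) = 0
H = -67776
(54*b(E, -31))/H = (54*0)/(-67776) = 0*(-1/67776) = 0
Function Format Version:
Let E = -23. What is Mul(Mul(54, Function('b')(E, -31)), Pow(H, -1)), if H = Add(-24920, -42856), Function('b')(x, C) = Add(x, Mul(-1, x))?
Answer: 0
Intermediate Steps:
Function('b')(x, C) = 0
H = -67776
Mul(Mul(54, Function('b')(E, -31)), Pow(H, -1)) = Mul(Mul(54, 0), Pow(-67776, -1)) = Mul(0, Rational(-1, 67776)) = 0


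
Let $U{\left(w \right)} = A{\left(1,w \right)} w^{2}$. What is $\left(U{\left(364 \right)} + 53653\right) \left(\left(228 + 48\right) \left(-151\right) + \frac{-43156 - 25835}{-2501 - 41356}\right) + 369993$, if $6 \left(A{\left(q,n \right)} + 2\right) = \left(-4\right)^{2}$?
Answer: $- \frac{259489498955096}{43857} \approx -5.9167 \cdot 10^{9}$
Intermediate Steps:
$A{\left(q,n \right)} = \frac{2}{3}$ ($A{\left(q,n \right)} = -2 + \frac{\left(-4\right)^{2}}{6} = -2 + \frac{1}{6} \cdot 16 = -2 + \frac{8}{3} = \frac{2}{3}$)
$U{\left(w \right)} = \frac{2 w^{2}}{3}$
$\left(U{\left(364 \right)} + 53653\right) \left(\left(228 + 48\right) \left(-151\right) + \frac{-43156 - 25835}{-2501 - 41356}\right) + 369993 = \left(\frac{2 \cdot 364^{2}}{3} + 53653\right) \left(\left(228 + 48\right) \left(-151\right) + \frac{-43156 - 25835}{-2501 - 41356}\right) + 369993 = \left(\frac{2}{3} \cdot 132496 + 53653\right) \left(276 \left(-151\right) - \frac{68991}{-43857}\right) + 369993 = \left(\frac{264992}{3} + 53653\right) \left(-41676 - - \frac{22997}{14619}\right) + 369993 = \frac{425951 \left(-41676 + \frac{22997}{14619}\right)}{3} + 369993 = \frac{425951}{3} \left(- \frac{609238447}{14619}\right) + 369993 = - \frac{259505725738097}{43857} + 369993 = - \frac{259489498955096}{43857}$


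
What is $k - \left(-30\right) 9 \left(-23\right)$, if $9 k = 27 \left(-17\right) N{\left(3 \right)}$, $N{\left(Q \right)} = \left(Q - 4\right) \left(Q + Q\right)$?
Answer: $-5904$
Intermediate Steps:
$N{\left(Q \right)} = 2 Q \left(-4 + Q\right)$ ($N{\left(Q \right)} = \left(-4 + Q\right) 2 Q = 2 Q \left(-4 + Q\right)$)
$k = 306$ ($k = \frac{27 \left(-17\right) 2 \cdot 3 \left(-4 + 3\right)}{9} = \frac{\left(-459\right) 2 \cdot 3 \left(-1\right)}{9} = \frac{\left(-459\right) \left(-6\right)}{9} = \frac{1}{9} \cdot 2754 = 306$)
$k - \left(-30\right) 9 \left(-23\right) = 306 - \left(-30\right) 9 \left(-23\right) = 306 - \left(-270\right) \left(-23\right) = 306 - 6210 = -5904$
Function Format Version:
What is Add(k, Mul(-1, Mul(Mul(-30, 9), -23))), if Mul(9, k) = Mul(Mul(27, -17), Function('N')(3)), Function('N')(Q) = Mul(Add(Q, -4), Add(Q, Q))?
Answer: -5904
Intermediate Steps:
Function('N')(Q) = Mul(2, Q, Add(-4, Q)) (Function('N')(Q) = Mul(Add(-4, Q), Mul(2, Q)) = Mul(2, Q, Add(-4, Q)))
k = 306 (k = Mul(Rational(1, 9), Mul(Mul(27, -17), Mul(2, 3, Add(-4, 3)))) = Mul(Rational(1, 9), Mul(-459, Mul(2, 3, -1))) = Mul(Rational(1, 9), Mul(-459, -6)) = Mul(Rational(1, 9), 2754) = 306)
Add(k, Mul(-1, Mul(Mul(-30, 9), -23))) = Add(306, Mul(-1, Mul(Mul(-30, 9), -23))) = Add(306, Mul(-1, Mul(-270, -23))) = Add(306, Mul(-1, 6210)) = Add(306, -6210) = -5904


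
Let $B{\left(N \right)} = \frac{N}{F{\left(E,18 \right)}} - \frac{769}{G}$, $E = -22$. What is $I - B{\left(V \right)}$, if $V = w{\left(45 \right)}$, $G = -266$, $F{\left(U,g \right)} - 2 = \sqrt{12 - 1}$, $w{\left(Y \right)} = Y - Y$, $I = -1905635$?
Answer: $- \frac{506899679}{266} \approx -1.9056 \cdot 10^{6}$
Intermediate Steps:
$w{\left(Y \right)} = 0$
$F{\left(U,g \right)} = 2 + \sqrt{11}$ ($F{\left(U,g \right)} = 2 + \sqrt{12 - 1} = 2 + \sqrt{11}$)
$V = 0$
$B{\left(N \right)} = \frac{769}{266} + \frac{N}{2 + \sqrt{11}}$ ($B{\left(N \right)} = \frac{N}{2 + \sqrt{11}} - \frac{769}{-266} = \frac{N}{2 + \sqrt{11}} - - \frac{769}{266} = \frac{N}{2 + \sqrt{11}} + \frac{769}{266} = \frac{769}{266} + \frac{N}{2 + \sqrt{11}}$)
$I - B{\left(V \right)} = -1905635 - \left(\frac{769}{266} - 0 + \frac{1}{7} \cdot 0 \sqrt{11}\right) = -1905635 - \left(\frac{769}{266} + 0 + 0\right) = -1905635 - \frac{769}{266} = - \frac{506899679}{266}$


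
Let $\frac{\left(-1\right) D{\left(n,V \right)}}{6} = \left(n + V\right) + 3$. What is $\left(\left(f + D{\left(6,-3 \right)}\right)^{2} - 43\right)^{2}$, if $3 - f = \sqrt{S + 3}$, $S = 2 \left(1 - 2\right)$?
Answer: $1238769$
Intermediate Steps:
$S = -2$ ($S = 2 \left(-1\right) = -2$)
$D{\left(n,V \right)} = -18 - 6 V - 6 n$ ($D{\left(n,V \right)} = - 6 \left(\left(n + V\right) + 3\right) = - 6 \left(\left(V + n\right) + 3\right) = - 6 \left(3 + V + n\right) = -18 - 6 V - 6 n$)
$f = 2$ ($f = 3 - \sqrt{-2 + 3} = 3 - \sqrt{1} = 3 - 1 = 2$)
$\left(\left(f + D{\left(6,-3 \right)}\right)^{2} - 43\right)^{2} = \left(\left(2 - 36\right)^{2} - 43\right)^{2} = \left(\left(-34\right)^{2} - 43\right)^{2} = \left(1156 - 43\right)^{2} = 1113^{2} = 1238769$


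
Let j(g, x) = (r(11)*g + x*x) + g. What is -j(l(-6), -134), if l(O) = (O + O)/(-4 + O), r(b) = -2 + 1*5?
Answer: -89804/5 ≈ -17961.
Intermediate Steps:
r(b) = 3 (r(b) = -2 + 5 = 3)
l(O) = 2*O/(-4 + O) (l(O) = (2*O)/(-4 + O) = 2*O/(-4 + O))
j(g, x) = x² + 4*g (j(g, x) = (3*g + x*x) + g = (3*g + x²) + g = (x² + 3*g) + g = x² + 4*g)
-j(l(-6), -134) = -((-134)² + 4*(2*(-6)/(-4 - 6))) = -(17956 + 4*(2*(-6)/(-10))) = -(17956 + 4*(2*(-6)*(-⅒))) = -(17956 + 4*(6/5)) = -(17956 + 24/5) = -1*89804/5 = -89804/5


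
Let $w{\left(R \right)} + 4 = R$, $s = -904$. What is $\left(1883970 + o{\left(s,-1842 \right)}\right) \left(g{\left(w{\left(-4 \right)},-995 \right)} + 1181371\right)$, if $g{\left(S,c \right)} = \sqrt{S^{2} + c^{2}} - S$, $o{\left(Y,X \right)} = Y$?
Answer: $2224614628014 + 1883066 \sqrt{990089} \approx 2.2265 \cdot 10^{12}$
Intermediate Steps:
$w{\left(R \right)} = -4 + R$
$\left(1883970 + o{\left(s,-1842 \right)}\right) \left(g{\left(w{\left(-4 \right)},-995 \right)} + 1181371\right) = \left(1883970 - 904\right) \left(\left(\sqrt{\left(-4 - 4\right)^{2} + \left(-995\right)^{2}} - \left(-4 - 4\right)\right) + 1181371\right) = 1883066 \left(\left(\sqrt{\left(-8\right)^{2} + 990025} - -8\right) + 1181371\right) = 1883066 \left(\left(\sqrt{64 + 990025} + 8\right) + 1181371\right) = 1883066 \left(\left(\sqrt{990089} + 8\right) + 1181371\right) = 1883066 \left(\left(8 + \sqrt{990089}\right) + 1181371\right) = 1883066 \left(1181379 + \sqrt{990089}\right) = 2224614628014 + 1883066 \sqrt{990089}$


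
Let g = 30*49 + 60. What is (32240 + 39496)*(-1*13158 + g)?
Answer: -834146208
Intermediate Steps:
g = 1530 (g = 1470 + 60 = 1530)
(32240 + 39496)*(-1*13158 + g) = (32240 + 39496)*(-1*13158 + 1530) = 71736*(-13158 + 1530) = 71736*(-11628) = -834146208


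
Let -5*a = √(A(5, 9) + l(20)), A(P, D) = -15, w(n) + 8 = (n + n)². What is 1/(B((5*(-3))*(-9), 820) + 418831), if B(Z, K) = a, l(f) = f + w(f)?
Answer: 10470775/4385485162428 + 5*√1597/4385485162428 ≈ 2.3876e-6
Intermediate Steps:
w(n) = -8 + 4*n² (w(n) = -8 + (n + n)² = -8 + (2*n)² = -8 + 4*n²)
l(f) = -8 + f + 4*f² (l(f) = f + (-8 + 4*f²) = -8 + f + 4*f²)
a = -√1597/5 (a = -√(-15 + (-8 + 20 + 4*20²))/5 = -√(-15 + (-8 + 20 + 4*400))/5 = -√(-15 + (-8 + 20 + 1600))/5 = -√(-15 + 1612)/5 = -√1597/5 ≈ -7.9925)
B(Z, K) = -√1597/5
1/(B((5*(-3))*(-9), 820) + 418831) = 1/(-√1597/5 + 418831) = 1/(418831 - √1597/5)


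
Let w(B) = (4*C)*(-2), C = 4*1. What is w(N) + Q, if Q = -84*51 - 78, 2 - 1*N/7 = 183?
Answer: -4394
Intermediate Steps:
N = -1267 (N = 14 - 7*183 = 14 - 1281 = -1267)
C = 4
w(B) = -32 (w(B) = (4*4)*(-2) = 16*(-2) = -32)
Q = -4362 (Q = -4284 - 78 = -4362)
w(N) + Q = -32 - 4362 = -4394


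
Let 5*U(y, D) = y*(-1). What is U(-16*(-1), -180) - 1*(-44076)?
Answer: 220364/5 ≈ 44073.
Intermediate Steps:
U(y, D) = -y/5 (U(y, D) = (y*(-1))/5 = (-y)/5 = -y/5)
U(-16*(-1), -180) - 1*(-44076) = -(-16)*(-1)/5 - 1*(-44076) = -⅕*16 + 44076 = -16/5 + 44076 = 220364/5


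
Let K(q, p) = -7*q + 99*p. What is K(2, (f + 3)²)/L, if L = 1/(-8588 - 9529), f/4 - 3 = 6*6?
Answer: -45343318185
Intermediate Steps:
f = 156 (f = 12 + 4*(6*6) = 12 + 4*36 = 12 + 144 = 156)
L = -1/18117 (L = 1/(-18117) = -1/18117 ≈ -5.5197e-5)
K(2, (f + 3)²)/L = (-7*2 + 99*(156 + 3)²)/(-1/18117) = (-14 + 99*159²)*(-18117) = (-14 + 99*25281)*(-18117) = (-14 + 2502819)*(-18117) = 2502805*(-18117) = -45343318185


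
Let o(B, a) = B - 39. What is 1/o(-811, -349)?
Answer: -1/850 ≈ -0.0011765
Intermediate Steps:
o(B, a) = -39 + B
1/o(-811, -349) = 1/(-39 - 811) = 1/(-850) = -1/850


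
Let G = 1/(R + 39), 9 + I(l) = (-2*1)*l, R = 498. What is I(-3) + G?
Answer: -1610/537 ≈ -2.9981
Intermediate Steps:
I(l) = -9 - 2*l (I(l) = -9 + (-2*1)*l = -9 - 2*l)
G = 1/537 (G = 1/(498 + 39) = 1/537 ≈ 0.0018622)
I(-3) + G = (-9 - 2*(-3)) + 1/537 = (-9 + 6) + 1/537 = -3 + 1/537 = -1610/537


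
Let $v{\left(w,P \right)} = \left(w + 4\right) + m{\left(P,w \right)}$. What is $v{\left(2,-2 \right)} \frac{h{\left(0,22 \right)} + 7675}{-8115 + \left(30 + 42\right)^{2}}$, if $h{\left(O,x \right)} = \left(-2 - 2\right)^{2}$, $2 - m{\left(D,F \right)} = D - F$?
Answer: $- \frac{30764}{977} \approx -31.488$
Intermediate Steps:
$m{\left(D,F \right)} = 2 + F - D$ ($m{\left(D,F \right)} = 2 - \left(D - F\right) = 2 + F - D$)
$h{\left(O,x \right)} = 16$ ($h{\left(O,x \right)} = \left(-4\right)^{2} = 16$)
$v{\left(w,P \right)} = 6 - P + 2 w$ ($v{\left(w,P \right)} = \left(w + 4\right) + \left(2 + w - P\right) = \left(4 + w\right) + \left(2 + w - P\right) = 6 - P + 2 w$)
$v{\left(2,-2 \right)} \frac{h{\left(0,22 \right)} + 7675}{-8115 + \left(30 + 42\right)^{2}} = \left(6 - -2 + 2 \cdot 2\right) \frac{16 + 7675}{-8115 + \left(30 + 42\right)^{2}} = \left(6 + 2 + 4\right) \frac{7691}{-8115 + 72^{2}} = 12 \frac{7691}{-8115 + 5184} = 12 \frac{7691}{-2931} = 12 \cdot 7691 \left(- \frac{1}{2931}\right) = 12 \left(- \frac{7691}{2931}\right) = - \frac{30764}{977}$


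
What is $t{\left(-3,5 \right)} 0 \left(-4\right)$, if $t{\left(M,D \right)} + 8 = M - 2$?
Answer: $0$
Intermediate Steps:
$t{\left(M,D \right)} = -10 + M$ ($t{\left(M,D \right)} = -8 + \left(M - 2\right) = -8 + \left(-2 + M\right) = -10 + M$)
$t{\left(-3,5 \right)} 0 \left(-4\right) = \left(-10 - 3\right) 0 \left(-4\right) = \left(-13\right) 0 \left(-4\right) = 0 \left(-4\right) = 0$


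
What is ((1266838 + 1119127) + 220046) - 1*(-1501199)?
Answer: 4107210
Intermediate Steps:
((1266838 + 1119127) + 220046) - 1*(-1501199) = (2385965 + 220046) + 1501199 = 2606011 + 1501199 = 4107210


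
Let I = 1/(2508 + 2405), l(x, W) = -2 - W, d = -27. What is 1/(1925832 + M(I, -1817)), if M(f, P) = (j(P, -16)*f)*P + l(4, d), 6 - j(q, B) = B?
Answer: 4913/9461695467 ≈ 5.1925e-7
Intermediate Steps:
j(q, B) = 6 - B
I = 1/4913 ≈ 0.00020354
M(f, P) = 25 + 22*P*f (M(f, P) = ((6 - 1*(-16))*f)*P + (-2 - 1*(-27)) = ((6 + 16)*f)*P + (-2 + 27) = (22*f)*P + 25 = 22*P*f + 25 = 25 + 22*P*f)
1/(1925832 + M(I, -1817)) = 1/(1925832 + (25 + 22*(-1817)*(1/4913))) = 1/(1925832 + (25 - 39974/4913)) = 1/(1925832 + 82851/4913) = 1/(9461695467/4913) = 4913/9461695467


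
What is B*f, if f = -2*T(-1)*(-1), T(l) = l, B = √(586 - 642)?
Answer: -4*I*√14 ≈ -14.967*I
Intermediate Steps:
B = 2*I*√14 (B = √(-56) = 2*I*√14 ≈ 7.4833*I)
f = -2 (f = -2*(-1)*(-1) = 2*(-1) = -2)
B*f = (2*I*√14)*(-2) = -4*I*√14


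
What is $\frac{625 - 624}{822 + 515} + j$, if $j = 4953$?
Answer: $\frac{6622162}{1337} \approx 4953.0$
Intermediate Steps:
$\frac{625 - 624}{822 + 515} + j = \frac{625 - 624}{822 + 515} + 4953 = 1 \cdot \frac{1}{1337} + 4953 = \frac{1}{1337} + 4953 = \frac{6622162}{1337}$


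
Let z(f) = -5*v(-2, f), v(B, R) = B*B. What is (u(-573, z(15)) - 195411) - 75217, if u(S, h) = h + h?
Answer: -270668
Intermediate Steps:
v(B, R) = B²
z(f) = -20 (z(f) = -5*(-2)² = -5*4 = -20)
u(S, h) = 2*h
(u(-573, z(15)) - 195411) - 75217 = (2*(-20) - 195411) - 75217 = (-40 - 195411) - 75217 = -195451 - 75217 = -270668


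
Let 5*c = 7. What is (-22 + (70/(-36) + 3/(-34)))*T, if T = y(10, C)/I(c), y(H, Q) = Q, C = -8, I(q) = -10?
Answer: -14708/765 ≈ -19.226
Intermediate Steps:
c = 7/5 (c = (1/5)*7 = 7/5 ≈ 1.4000)
T = 4/5 (T = -8/(-10) = -8*(-1/10) = 4/5 ≈ 0.80000)
(-22 + (70/(-36) + 3/(-34)))*T = (-22 + (70/(-36) + 3/(-34)))*(4/5) = (-22 + (70*(-1/36) + 3*(-1/34)))*(4/5) = (-22 + (-35/18 - 3/34))*(4/5) = (-22 - 311/153)*(4/5) = -3677/153*4/5 = -14708/765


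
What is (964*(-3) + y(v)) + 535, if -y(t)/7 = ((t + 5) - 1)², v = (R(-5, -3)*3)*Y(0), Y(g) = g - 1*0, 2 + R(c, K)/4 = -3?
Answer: -2469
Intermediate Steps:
R(c, K) = -20 (R(c, K) = -8 + 4*(-3) = -8 - 12 = -20)
Y(g) = g (Y(g) = g + 0 = g)
v = 0 (v = -20*3*0 = -60*0 = 0)
y(t) = -7*(4 + t)² (y(t) = -7*((t + 5) - 1)² = -7*((5 + t) - 1)² = -7*(4 + t)²)
(964*(-3) + y(v)) + 535 = (964*(-3) - 7*(4 + 0)²) + 535 = (-2892 - 7*4²) + 535 = (-2892 - 7*16) + 535 = (-2892 - 112) + 535 = -3004 + 535 = -2469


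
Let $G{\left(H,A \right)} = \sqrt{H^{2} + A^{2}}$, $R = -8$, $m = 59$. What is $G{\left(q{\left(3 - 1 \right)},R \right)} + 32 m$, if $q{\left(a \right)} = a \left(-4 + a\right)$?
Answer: $1888 + 4 \sqrt{5} \approx 1896.9$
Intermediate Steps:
$G{\left(H,A \right)} = \sqrt{A^{2} + H^{2}}$
$G{\left(q{\left(3 - 1 \right)},R \right)} + 32 m = \sqrt{\left(-8\right)^{2} + \left(\left(3 - 1\right) \left(-4 + \left(3 - 1\right)\right)\right)^{2}} + 32 \cdot 59 = \sqrt{64 + \left(2 \left(-4 + 2\right)\right)^{2}} + 1888 = \sqrt{64 + \left(2 \left(-2\right)\right)^{2}} + 1888 = \sqrt{64 + \left(-4\right)^{2}} + 1888 = \sqrt{64 + 16} + 1888 = \sqrt{80} + 1888 = 4 \sqrt{5} + 1888 = 1888 + 4 \sqrt{5}$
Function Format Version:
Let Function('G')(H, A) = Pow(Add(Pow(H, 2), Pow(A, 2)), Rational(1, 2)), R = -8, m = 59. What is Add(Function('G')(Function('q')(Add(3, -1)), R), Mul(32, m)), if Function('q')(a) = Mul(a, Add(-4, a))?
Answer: Add(1888, Mul(4, Pow(5, Rational(1, 2)))) ≈ 1896.9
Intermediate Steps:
Function('G')(H, A) = Pow(Add(Pow(A, 2), Pow(H, 2)), Rational(1, 2))
Add(Function('G')(Function('q')(Add(3, -1)), R), Mul(32, m)) = Add(Pow(Add(Pow(-8, 2), Pow(Mul(Add(3, -1), Add(-4, Add(3, -1))), 2)), Rational(1, 2)), Mul(32, 59)) = Add(Pow(Add(64, Pow(Mul(2, Add(-4, 2)), 2)), Rational(1, 2)), 1888) = Add(Pow(Add(64, Pow(Mul(2, -2), 2)), Rational(1, 2)), 1888) = Add(Pow(Add(64, Pow(-4, 2)), Rational(1, 2)), 1888) = Add(Pow(Add(64, 16), Rational(1, 2)), 1888) = Add(Pow(80, Rational(1, 2)), 1888) = Add(Mul(4, Pow(5, Rational(1, 2))), 1888) = Add(1888, Mul(4, Pow(5, Rational(1, 2))))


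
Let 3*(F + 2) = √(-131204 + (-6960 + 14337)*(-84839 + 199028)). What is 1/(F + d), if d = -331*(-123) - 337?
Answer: 363366/13828297835 - 3*√842241049/13828297835 ≈ 1.9981e-5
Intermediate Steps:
d = 40376 (d = 40713 - 337 = 40376)
F = -2 + √842241049/3 (F = -2 + √(-131204 + (-6960 + 14337)*(-84839 + 199028))/3 = -2 + √(-131204 + 7377*114189)/3 = -2 + √(-131204 + 842372253)/3 = -2 + √842241049/3 ≈ 9671.8)
1/(F + d) = 1/((-2 + √842241049/3) + 40376) = 1/(40374 + √842241049/3)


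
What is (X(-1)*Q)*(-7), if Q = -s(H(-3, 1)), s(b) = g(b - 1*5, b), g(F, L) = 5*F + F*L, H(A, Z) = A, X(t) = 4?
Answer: -448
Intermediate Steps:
s(b) = (-5 + b)*(5 + b) (s(b) = (b - 1*5)*(5 + b) = (b - 5)*(5 + b) = (-5 + b)*(5 + b))
Q = 16 (Q = -(-25 + (-3)²) = -(-25 + 9) = -1*(-16) = 16)
(X(-1)*Q)*(-7) = (4*16)*(-7) = 64*(-7) = -448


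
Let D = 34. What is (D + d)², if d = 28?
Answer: 3844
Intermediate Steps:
(D + d)² = (34 + 28)² = 62² = 3844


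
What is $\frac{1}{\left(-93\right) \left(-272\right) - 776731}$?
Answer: $- \frac{1}{751435} \approx -1.3308 \cdot 10^{-6}$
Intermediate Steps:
$\frac{1}{\left(-93\right) \left(-272\right) - 776731} = \frac{1}{25296 - 776731} = \frac{1}{-751435} = - \frac{1}{751435}$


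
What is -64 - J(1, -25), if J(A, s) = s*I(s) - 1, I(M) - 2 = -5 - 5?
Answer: -263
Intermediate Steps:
I(M) = -8 (I(M) = 2 + (-5 - 5) = 2 - 10 = -8)
J(A, s) = -1 - 8*s (J(A, s) = s*(-8) - 1 = -8*s - 1 = -1 - 8*s)
-64 - J(1, -25) = -64 - (-1 - 8*(-25)) = -64 - (-1 + 200) = -64 - 1*199 = -64 - 199 = -263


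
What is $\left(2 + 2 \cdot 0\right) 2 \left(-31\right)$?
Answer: $-124$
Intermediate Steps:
$\left(2 + 2 \cdot 0\right) 2 \left(-31\right) = \left(2 + 0\right) 2 \left(-31\right) = 2 \cdot 2 \left(-31\right) = 4 \left(-31\right) = -124$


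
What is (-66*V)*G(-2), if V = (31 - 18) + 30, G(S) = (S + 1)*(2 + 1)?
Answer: 8514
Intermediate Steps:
G(S) = 3 + 3*S (G(S) = (1 + S)*3 = 3 + 3*S)
V = 43 (V = 13 + 30 = 43)
(-66*V)*G(-2) = (-66*43)*(3 + 3*(-2)) = -2838*(3 - 6) = -2838*(-3) = 8514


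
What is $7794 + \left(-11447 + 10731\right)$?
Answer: $7078$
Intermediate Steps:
$7794 + \left(-11447 + 10731\right) = 7794 - 716 = 7078$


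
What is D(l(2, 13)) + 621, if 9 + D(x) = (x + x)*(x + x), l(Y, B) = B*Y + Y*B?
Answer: 11428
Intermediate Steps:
l(Y, B) = 2*B*Y (l(Y, B) = B*Y + B*Y = 2*B*Y)
D(x) = -9 + 4*x**2 (D(x) = -9 + (x + x)*(x + x) = -9 + (2*x)*(2*x) = -9 + 4*x**2)
D(l(2, 13)) + 621 = (-9 + 4*(2*13*2)**2) + 621 = (-9 + 4*52**2) + 621 = (-9 + 4*2704) + 621 = (-9 + 10816) + 621 = 10807 + 621 = 11428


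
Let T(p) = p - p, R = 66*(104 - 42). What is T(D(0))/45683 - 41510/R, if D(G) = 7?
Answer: -20755/2046 ≈ -10.144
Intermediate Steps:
R = 4092 (R = 66*62 = 4092)
T(p) = 0
T(D(0))/45683 - 41510/R = 0/45683 - 41510/4092 = 0*(1/45683) - 41510*1/4092 = 0 - 20755/2046 = -20755/2046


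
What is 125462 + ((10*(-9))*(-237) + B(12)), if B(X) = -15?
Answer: 146777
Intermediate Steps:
125462 + ((10*(-9))*(-237) + B(12)) = 125462 + ((10*(-9))*(-237) - 15) = 125462 + (-90*(-237) - 15) = 125462 + (21330 - 15) = 125462 + 21315 = 146777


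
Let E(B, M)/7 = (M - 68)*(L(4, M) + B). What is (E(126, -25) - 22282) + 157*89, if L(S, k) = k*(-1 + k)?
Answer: -513485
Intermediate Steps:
E(B, M) = 7*(-68 + M)*(B + M*(-1 + M)) (E(B, M) = 7*((M - 68)*(M*(-1 + M) + B)) = 7*((-68 + M)*(B + M*(-1 + M))) = 7*(-68 + M)*(B + M*(-1 + M)))
(E(126, -25) - 22282) + 157*89 = ((-483*(-25)**2 - 476*126 + 7*(-25)**3 + 476*(-25) + 7*126*(-25)) - 22282) + 157*89 = ((-483*625 - 59976 + 7*(-15625) - 11900 - 22050) - 22282) + 13973 = ((-301875 - 59976 - 109375 - 11900 - 22050) - 22282) + 13973 = (-505176 - 22282) + 13973 = -527458 + 13973 = -513485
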